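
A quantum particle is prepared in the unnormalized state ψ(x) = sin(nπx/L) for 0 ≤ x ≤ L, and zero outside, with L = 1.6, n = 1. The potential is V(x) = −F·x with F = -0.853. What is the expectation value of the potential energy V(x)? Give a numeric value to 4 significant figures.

0.6824

⟨V⟩ = ∫ V(x)·|ψ|² dx / ∫|ψ|² dx.
With sin²θ = (1 − cos2θ)/2 on 0 ≤ x ≤ L: ∫sin²(nπx/L) dx = L/2, ∫x·sin²(nπx/L) dx = L²/4, ∫x²·sin²(nπx/L) dx = L³·(1/6 − 1/(4n²π²)); higher powers xᵏ the same way, integrating xᵏ·cos(2nπx/L) by parts.
State is unnormalized: ∫|ψ|² dx = 0.80000, and ∫ψ*·V(x)·ψ dx = 0.54592, so ⟨V⟩ = 0.54592 / 0.80000.
⟨V⟩ = 0.68240.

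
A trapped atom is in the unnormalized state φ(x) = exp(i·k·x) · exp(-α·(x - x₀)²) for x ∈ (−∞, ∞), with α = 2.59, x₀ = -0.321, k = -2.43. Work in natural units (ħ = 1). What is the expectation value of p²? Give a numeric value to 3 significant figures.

8.49

p² φ = −ħ² d²φ/dx²; ⟨p²⟩ = −ħ² ∫ φ*·φ'' dx / ∫|φ|² dx.
Gaussian moments (u = x − x₀): ∫u^(2j)·e^(−2αu²) du = (2j−1)!!/(4α)^j · √(π/(2α)), odd powers integrate to 0; here √(π/(2α)) = 0.77877. Derivatives: φ′ = (ik − 2αu)·φ, φ″ = ((ik − 2αu)² − 2α)·φ; the odd-in-u pieces drop out.
State is unnormalized: ∫|φ|² dx = 0.77877, and ∫φ*·(−ħ² φ'') dx = 6.6156, so ⟨p²⟩ = 6.6156 / 0.77877.
⟨p²⟩ = 8.4949.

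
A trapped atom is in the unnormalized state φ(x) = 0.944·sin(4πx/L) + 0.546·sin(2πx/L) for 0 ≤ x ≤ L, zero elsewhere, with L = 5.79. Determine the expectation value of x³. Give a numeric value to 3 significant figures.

⟨x³⟩ = ∫ x³·|φ|² dx / ∫|φ|² dx (integrals over the domain).
On 0 ≤ x ≤ L (j ≠ l): ∫sin²(jπx/L) dx = L/2, ∫sin(jπx/L)·sin(lπx/L) dx = 0; diagonal moments ∫x·sin²(jπx/L) dx = L²/4, ∫x²·sin²(jπx/L) dx = L³·(1/6 − 1/(4j²π²)); cross terms ∫x·sin(jπx/L)·sin(lπx/L) dx = 0 for j + l even and −4jlL²/(π²(j² − l²)²) for j + l odd, ∫x²·sin(jπx/L)·sin(lπx/L) dx = (−1)^(j+l)·4jlL³/(π²(j² − l²)²); higher powers the same way via product-to-sum and parts.
State is unnormalized: ∫|φ|² dx = 3.4429, and ∫φ*·x³·φ dx = 200.64, so ⟨x³⟩ = 200.64 / 3.4429.
⟨x³⟩ = 58.276.

58.3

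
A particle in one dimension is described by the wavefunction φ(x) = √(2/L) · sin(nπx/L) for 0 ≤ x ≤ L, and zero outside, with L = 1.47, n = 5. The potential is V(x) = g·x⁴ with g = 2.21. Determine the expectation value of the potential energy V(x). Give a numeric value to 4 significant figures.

⟨V⟩ = ∫ V(x)·|φ|² dx.
With sin²θ = (1 − cos2θ)/2 on 0 ≤ x ≤ L: ∫sin²(nπx/L) dx = L/2, ∫x·sin²(nπx/L) dx = L²/4, ∫x²·sin²(nπx/L) dx = L³·(1/6 − 1/(4n²π²)); higher powers xᵏ the same way, integrating xᵏ·cos(2nπx/L) by parts.
⟨V⟩ = 2.0223.

2.022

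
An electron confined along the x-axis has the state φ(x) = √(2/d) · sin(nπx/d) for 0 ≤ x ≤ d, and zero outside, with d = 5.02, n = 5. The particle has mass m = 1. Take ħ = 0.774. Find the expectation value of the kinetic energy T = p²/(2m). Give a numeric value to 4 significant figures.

T = −(ħ²/2m) d²/dx², so ⟨T⟩ = −(ħ²/2m) ∫ φ*·φ'' dx; with m = 1.
d/dx sin(nπx/d) = (nπ/d)·cos(nπx/d) and d²/dx² sin(nπx/d) = −(nπ/d)²·sin(nπx/d); on 0 ≤ x ≤ d, ∫sin²(nπx/d) dx = d/2 and ∫sin(nπx/d)·cos(nπx/d) dx = 0.
⟨T⟩ = 2.9328.

2.933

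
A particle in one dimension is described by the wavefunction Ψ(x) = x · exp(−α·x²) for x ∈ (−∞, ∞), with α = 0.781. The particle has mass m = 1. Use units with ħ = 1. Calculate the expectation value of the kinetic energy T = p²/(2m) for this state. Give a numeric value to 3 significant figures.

T = −(ħ²/2m) d²/dx², so ⟨T⟩ = −(ħ²/2m) ∫ Ψ*·Ψ'' dx / ∫|Ψ|² dx; with m = 1.
Expand each integrand as polynomial × e^(−2αx²) and use ∫x^(2j)·e^(−2αx²) dx = (2j−1)!!/(4α)^j · √(π/(2α)), odd powers → 0; here √(π/(2α)) = 1.4182. Differentiate with the product rule, d/dx e^(−αx²) = −2αx·e^(−αx²).
State is unnormalized: ∫|Ψ|² dx = 0.45397, and ∫Ψ*·(−ħ²/2m · Ψ'') dx = 0.53182, so ⟨T⟩ = 0.53182 / 0.45397.
⟨T⟩ = 1.1715.

1.17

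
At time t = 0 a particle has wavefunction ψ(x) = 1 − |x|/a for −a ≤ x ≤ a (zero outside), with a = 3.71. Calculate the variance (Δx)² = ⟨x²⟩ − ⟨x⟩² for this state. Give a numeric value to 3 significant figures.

Compute ⟨x⟩ and ⟨x²⟩ separately, then (Δx)² = ⟨x²⟩ − ⟨x⟩².
ψ is even, so ∫ over [−a, a] = 2∫₀ᵃ with ψ = 1 − x/a there: ∫₀ᵃ (1 − x/a)² dx = a/3, ∫₀ᵃ x²(1 − x/a)² dx = a³/30, ∫₀ᵃ x⁴(1 − x/a)² dx = a⁵/105.
Normalization: ∫|ψ|² dx = 2.4733.
⟨x⟩ = 0.0000 and ⟨x²⟩ = 1.3764.
(Δx)² = 1.3764 − (0.0000)² = 1.3764.

1.38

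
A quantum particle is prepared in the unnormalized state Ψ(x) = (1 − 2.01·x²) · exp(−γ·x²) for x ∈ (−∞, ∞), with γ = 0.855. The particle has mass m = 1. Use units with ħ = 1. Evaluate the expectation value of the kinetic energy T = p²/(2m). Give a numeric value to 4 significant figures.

T = −(ħ²/2m) d²/dx², so ⟨T⟩ = −(ħ²/2m) ∫ Ψ*·Ψ'' dx / ∫|Ψ|² dx; with m = 1.
Expand each integrand as polynomial × e^(−2γx²) and use ∫x^(2j)·e^(−2γx²) dx = (2j−1)!!/(4γ)^j · √(π/(2γ)), odd powers → 0; here √(π/(2γ)) = 1.3554. Differentiate with the product rule, d/dx e^(−γx²) = −2γx·e^(−γx²).
State is unnormalized: ∫|Ψ|² dx = 1.1668, and ∫Ψ*·(−ħ²/2m · Ψ'') dx = 2.6616, so ⟨T⟩ = 2.6616 / 1.1668.
⟨T⟩ = 2.2812.

2.281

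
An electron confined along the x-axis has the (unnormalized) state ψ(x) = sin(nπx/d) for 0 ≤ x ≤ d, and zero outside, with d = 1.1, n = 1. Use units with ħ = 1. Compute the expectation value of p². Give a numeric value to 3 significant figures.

p² ψ = −ħ² d²ψ/dx²; ⟨p²⟩ = −ħ² ∫ ψ*·ψ'' dx / ∫|ψ|² dx.
d/dx sin(nπx/d) = (nπ/d)·cos(nπx/d) and d²/dx² sin(nπx/d) = −(nπ/d)²·sin(nπx/d); on 0 ≤ x ≤ d, ∫sin²(nπx/d) dx = d/2 and ∫sin(nπx/d)·cos(nπx/d) dx = 0.
State is unnormalized: ∫|ψ|² dx = 0.55000, and ∫ψ*·(−ħ² ψ'') dx = 4.4862, so ⟨p²⟩ = 4.4862 / 0.55000.
⟨p²⟩ = 8.1567.

8.16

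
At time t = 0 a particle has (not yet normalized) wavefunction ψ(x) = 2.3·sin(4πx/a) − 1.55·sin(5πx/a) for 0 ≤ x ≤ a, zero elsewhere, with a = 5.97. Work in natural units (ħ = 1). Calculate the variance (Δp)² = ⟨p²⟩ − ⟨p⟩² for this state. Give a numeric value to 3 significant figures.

5.21

Compute ⟨p⟩ and ⟨p²⟩ separately; (Δp)² = ⟨p²⟩ − ⟨p⟩².
d²/dx² sin(jπx/a) = −(jπ/a)²·sin(jπx/a); on 0 ≤ x ≤ a, ∫sin²(jπx/a) dx = a/2 and ∫sin(jπx/a)·sin(lπx/a) dx = 0 for j ≠ l, so only diagonal terms survive in ∫|ψ|² and ∫ψ·ψ″; ∫ψ·ψ′ dx = [ψ²/2] between the walls = 0.
Normalization: ∫|ψ|² dx = 22.962.
⟨p⟩ = 0.0000 and ⟨p²⟩ = 5.2091.
(Δp)² = 5.2091 − (0.0000)² = 5.2091.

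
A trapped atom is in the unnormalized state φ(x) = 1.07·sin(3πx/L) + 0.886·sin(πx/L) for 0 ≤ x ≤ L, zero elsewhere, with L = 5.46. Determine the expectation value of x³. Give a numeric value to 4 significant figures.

⟨x³⟩ = ∫ x³·|φ|² dx / ∫|φ|² dx (integrals over the domain).
On 0 ≤ x ≤ L (j ≠ l): ∫sin²(jπx/L) dx = L/2, ∫sin(jπx/L)·sin(lπx/L) dx = 0; diagonal moments ∫x·sin²(jπx/L) dx = L²/4, ∫x²·sin²(jπx/L) dx = L³·(1/6 − 1/(4j²π²)); cross terms ∫x·sin(jπx/L)·sin(lπx/L) dx = 0 for j + l even and −4jlL²/(π²(j² − l²)²) for j + l odd, ∫x²·sin(jπx/L)·sin(lπx/L) dx = (−1)^(j+l)·4jlL³/(π²(j² − l²)²); higher powers the same way via product-to-sum and parts.
State is unnormalized: ∫|φ|² dx = 5.2686, and ∫φ*·x³·φ dx = 231.61, so ⟨x³⟩ = 231.61 / 5.2686.
⟨x³⟩ = 43.960.

43.96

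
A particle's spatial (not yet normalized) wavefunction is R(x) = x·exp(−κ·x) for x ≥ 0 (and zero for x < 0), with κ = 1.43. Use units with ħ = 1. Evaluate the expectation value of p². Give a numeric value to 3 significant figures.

2.04

p² R = −ħ² d²R/dx²; ⟨p²⟩ = −ħ² ∫ R*·R'' dx / ∫|R|² dx.
Differentiate x·exp(−κ·x) with the product rule; every integrand then reduces to terms xʲ·e^(−2κx) on [0, ∞), with ∫₀^∞ xʲ·e^(−2κx) dx = j!/(2κ)^(j+1).
State is unnormalized: ∫|R|² dx = 0.085493, and ∫R*·(−ħ² R'') dx = 0.17483, so ⟨p²⟩ = 0.17483 / 0.085493.
⟨p²⟩ = 2.0449.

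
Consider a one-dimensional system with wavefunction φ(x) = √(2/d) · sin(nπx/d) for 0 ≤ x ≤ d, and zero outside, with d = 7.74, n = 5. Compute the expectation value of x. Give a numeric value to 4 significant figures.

3.870

⟨x⟩ = ∫ x·|φ|² dx (integrals over the domain).
With sin²θ = (1 − cos2θ)/2 on 0 ≤ x ≤ d: ∫sin²(nπx/d) dx = d/2, ∫x·sin²(nπx/d) dx = d²/4, ∫x²·sin²(nπx/d) dx = d³·(1/6 − 1/(4n²π²)); higher powers xᵏ the same way, integrating xᵏ·cos(2nπx/d) by parts.
⟨x⟩ = 3.8700.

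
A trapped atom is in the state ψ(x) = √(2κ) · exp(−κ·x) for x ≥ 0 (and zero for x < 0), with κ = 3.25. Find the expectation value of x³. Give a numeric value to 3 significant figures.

⟨x³⟩ = ∫ x³·|ψ|² dx (integrals over the domain).
Every integrand reduces to terms xʲ·e^(−2κx) on [0, ∞); use ∫₀^∞ xʲ·e^(−2κx) dx = j!/(2κ)^(j+1).
⟨x³⟩ = 0.021848.

0.0218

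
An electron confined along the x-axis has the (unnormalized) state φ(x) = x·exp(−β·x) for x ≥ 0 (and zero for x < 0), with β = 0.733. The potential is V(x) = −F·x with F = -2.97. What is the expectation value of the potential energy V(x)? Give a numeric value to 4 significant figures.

6.078

⟨V⟩ = ∫ V(x)·|φ|² dx / ∫|φ|² dx.
Every integrand reduces to terms xʲ·e^(−2βx) on [0, ∞); use ∫₀^∞ xʲ·e^(−2βx) dx = j!/(2β)^(j+1).
State is unnormalized: ∫|φ|² dx = 0.63479, and ∫φ*·V(x)·φ dx = 3.8581, so ⟨V⟩ = 3.8581 / 0.63479.
⟨V⟩ = 6.0778.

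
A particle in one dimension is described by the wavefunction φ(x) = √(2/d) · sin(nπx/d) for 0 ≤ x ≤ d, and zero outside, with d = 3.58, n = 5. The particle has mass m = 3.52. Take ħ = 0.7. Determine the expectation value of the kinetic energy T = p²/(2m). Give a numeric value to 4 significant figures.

1.340

T = −(ħ²/2m) d²/dx², so ⟨T⟩ = −(ħ²/2m) ∫ φ*·φ'' dx; with m = 3.52.
d/dx sin(nπx/d) = (nπ/d)·cos(nπx/d) and d²/dx² sin(nπx/d) = −(nπ/d)²·sin(nπx/d); on 0 ≤ x ≤ d, ∫sin²(nπx/d) dx = d/2 and ∫sin(nπx/d)·cos(nπx/d) dx = 0.
⟨T⟩ = 1.3400.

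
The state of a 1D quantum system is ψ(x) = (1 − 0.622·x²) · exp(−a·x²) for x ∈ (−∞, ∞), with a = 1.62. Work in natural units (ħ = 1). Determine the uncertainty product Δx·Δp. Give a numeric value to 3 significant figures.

Δx = √(⟨x²⟩−⟨x⟩²), Δp = √(⟨p²⟩−⟨p⟩²).
Expand each integrand as polynomial × e^(−2ax²) and use ∫x^(2j)·e^(−2ax²) dx = (2j−1)!!/(4a)^j · √(π/(2a)), odd powers → 0; here √(π/(2a)) = 0.98470. Differentiate with the product rule, d/dx e^(−ax²) = −2ax·e^(−ax²).
Normalization: ∫|ψ|² dx = 0.82288.
⟨x⟩ = 0.0000, ⟨x²⟩ = 0.10384 ⇒ Δx = 0.32223.
⟨p⟩ = 0.0000, ⟨p²⟩ = 2.4358 ⇒ Δp = 1.5607.
Δx·Δp = 0.50291.

0.503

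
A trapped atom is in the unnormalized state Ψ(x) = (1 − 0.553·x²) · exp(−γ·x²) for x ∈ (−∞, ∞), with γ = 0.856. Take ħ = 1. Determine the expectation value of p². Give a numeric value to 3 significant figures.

1.71

p² Ψ = −ħ² d²Ψ/dx²; ⟨p²⟩ = −ħ² ∫ Ψ*·Ψ'' dx / ∫|Ψ|² dx.
Expand each integrand as polynomial × e^(−2γx²) and use ∫x^(2j)·e^(−2γx²) dx = (2j−1)!!/(4γ)^j · √(π/(2γ)), odd powers → 0; here √(π/(2γ)) = 1.3546. Differentiate with the product rule, d/dx e^(−γx²) = −2γx·e^(−γx²).
State is unnormalized: ∫|Ψ|² dx = 1.0231, and ∫Ψ*·(−ħ² Ψ'') dx = 1.7459, so ⟨p²⟩ = 1.7459 / 1.0231.
⟨p²⟩ = 1.7065.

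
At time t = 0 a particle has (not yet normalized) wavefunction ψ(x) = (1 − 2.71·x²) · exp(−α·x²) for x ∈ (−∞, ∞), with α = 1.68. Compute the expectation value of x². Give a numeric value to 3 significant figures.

0.223

⟨x²⟩ = ∫ x²·|ψ|² dx / ∫|ψ|² dx (integrals over the domain).
Expand each integrand as polynomial × e^(−2αx²) and use ∫x^(2j)·e^(−2αx²) dx = (2j−1)!!/(4α)^j · √(π/(2α)), odd powers → 0; here √(π/(2α)) = 0.96695.
State is unnormalized: ∫|ψ|² dx = 0.65883, and ∫ψ*·x²·ψ dx = 0.14674, so ⟨x²⟩ = 0.14674 / 0.65883.
⟨x²⟩ = 0.22273.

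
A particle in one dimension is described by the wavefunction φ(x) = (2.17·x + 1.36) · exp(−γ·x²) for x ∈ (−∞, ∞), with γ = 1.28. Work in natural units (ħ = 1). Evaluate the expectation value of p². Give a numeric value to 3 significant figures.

2.13

p² φ = −ħ² d²φ/dx²; ⟨p²⟩ = −ħ² ∫ φ*·φ'' dx / ∫|φ|² dx.
Expand each integrand as polynomial × e^(−2γx²) and use ∫x^(2j)·e^(−2γx²) dx = (2j−1)!!/(4γ)^j · √(π/(2γ)), odd powers → 0; here √(π/(2γ)) = 1.1078. Differentiate with the product rule, d/dx e^(−γx²) = −2γx·e^(−γx²).
State is unnormalized: ∫|φ|² dx = 3.0678, and ∫φ*·(−ħ² φ'') dx = 6.5350, so ⟨p²⟩ = 6.5350 / 3.0678.
⟨p²⟩ = 2.1302.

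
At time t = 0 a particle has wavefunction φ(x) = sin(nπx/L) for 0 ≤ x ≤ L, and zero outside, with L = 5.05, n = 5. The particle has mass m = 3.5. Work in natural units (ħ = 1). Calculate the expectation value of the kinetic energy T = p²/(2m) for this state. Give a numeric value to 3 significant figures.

T = −(ħ²/2m) d²/dx², so ⟨T⟩ = −(ħ²/2m) ∫ φ*·φ'' dx / ∫|φ|² dx; with m = 3.5.
d/dx sin(nπx/L) = (nπ/L)·cos(nπx/L) and d²/dx² sin(nπx/L) = −(nπ/L)²·sin(nπx/L); on 0 ≤ x ≤ L, ∫sin²(nπx/L) dx = L/2 and ∫sin(nπx/L)·cos(nπx/L) dx = 0.
State is unnormalized: ∫|φ|² dx = 2.5250, and ∫φ*·(−ħ²/2m · φ'') dx = 3.4900, so ⟨T⟩ = 3.4900 / 2.5250.
⟨T⟩ = 1.3822.

1.38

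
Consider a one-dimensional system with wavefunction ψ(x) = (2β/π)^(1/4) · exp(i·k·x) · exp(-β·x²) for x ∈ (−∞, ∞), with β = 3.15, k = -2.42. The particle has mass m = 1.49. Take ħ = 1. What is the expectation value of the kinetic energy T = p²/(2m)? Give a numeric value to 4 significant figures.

3.022

T = −(ħ²/2m) d²/dx², so ⟨T⟩ = −(ħ²/2m) ∫ ψ*·ψ'' dx; with m = 1.49.
Gaussian moments: ∫x^(2j)·e^(−2βx²) dx = (2j−1)!!/(4β)^j · √(π/(2β)), odd powers integrate to 0; here √(π/(2β)) = 0.70616. Derivatives: ψ′ = (ik − 2βx)·ψ, ψ″ = ((ik − 2βx)² − 2β)·ψ; the odd-in-x pieces drop out.
⟨T⟩ = 3.0223.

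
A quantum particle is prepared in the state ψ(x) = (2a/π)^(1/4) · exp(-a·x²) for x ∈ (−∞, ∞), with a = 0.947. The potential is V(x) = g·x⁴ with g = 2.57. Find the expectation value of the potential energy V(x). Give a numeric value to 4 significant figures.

0.5373

⟨V⟩ = ∫ V(x)·|ψ|² dx.
Gaussian moments: ∫x^(2j)·e^(−2ax²) dx = (2j−1)!!/(4a)^j · √(π/(2a)), odd powers integrate to 0; here √(π/(2a)) = 1.2879.
⟨V⟩ = 0.53732.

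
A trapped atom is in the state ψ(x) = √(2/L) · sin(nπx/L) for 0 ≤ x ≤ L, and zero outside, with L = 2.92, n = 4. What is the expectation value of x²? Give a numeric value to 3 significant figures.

⟨x²⟩ = ∫ x²·|ψ|² dx (integrals over the domain).
With sin²θ = (1 − cos2θ)/2 on 0 ≤ x ≤ L: ∫sin²(nπx/L) dx = L/2, ∫x·sin²(nπx/L) dx = L²/4, ∫x²·sin²(nπx/L) dx = L³·(1/6 − 1/(4n²π²)); higher powers xᵏ the same way, integrating xᵏ·cos(2nπx/L) by parts.
⟨x²⟩ = 2.8151.

2.82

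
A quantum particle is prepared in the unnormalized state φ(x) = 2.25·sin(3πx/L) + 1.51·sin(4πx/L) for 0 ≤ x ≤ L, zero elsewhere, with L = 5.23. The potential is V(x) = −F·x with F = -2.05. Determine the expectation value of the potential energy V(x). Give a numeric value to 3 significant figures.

3.39

⟨V⟩ = ∫ V(x)·|φ|² dx / ∫|φ|² dx.
On 0 ≤ x ≤ L (j ≠ l): ∫sin²(jπx/L) dx = L/2, ∫sin(jπx/L)·sin(lπx/L) dx = 0; diagonal moments ∫x·sin²(jπx/L) dx = L²/4, ∫x²·sin²(jπx/L) dx = L³·(1/6 − 1/(4j²π²)); cross terms ∫x·sin(jπx/L)·sin(lπx/L) dx = 0 for j + l even and −4jlL²/(π²(j² − l²)²) for j + l odd, ∫x²·sin(jπx/L)·sin(lπx/L) dx = (−1)^(j+l)·4jlL³/(π²(j² − l²)²); higher powers the same way via product-to-sum and parts.
State is unnormalized: ∫|φ|² dx = 19.201, and ∫φ*·V(x)·φ dx = 65.114, so ⟨V⟩ = 65.114 / 19.201.
⟨V⟩ = 3.3912.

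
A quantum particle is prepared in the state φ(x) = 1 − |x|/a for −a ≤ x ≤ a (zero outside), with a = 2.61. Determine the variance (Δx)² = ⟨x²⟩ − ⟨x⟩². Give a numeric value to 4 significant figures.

Compute ⟨x⟩ and ⟨x²⟩ separately, then (Δx)² = ⟨x²⟩ − ⟨x⟩².
φ is even, so ∫ over [−a, a] = 2∫₀ᵃ with φ = 1 − x/a there: ∫₀ᵃ (1 − x/a)² dx = a/3, ∫₀ᵃ x²(1 − x/a)² dx = a³/30, ∫₀ᵃ x⁴(1 − x/a)² dx = a⁵/105.
Normalization: ∫|φ|² dx = 1.7400.
⟨x⟩ = 0.0000 and ⟨x²⟩ = 0.68121.
(Δx)² = 0.68121 − (0.0000)² = 0.68121.

0.6812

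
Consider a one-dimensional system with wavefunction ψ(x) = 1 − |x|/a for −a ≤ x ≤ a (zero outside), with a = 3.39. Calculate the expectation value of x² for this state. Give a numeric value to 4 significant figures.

⟨x²⟩ = ∫ x²·|ψ|² dx / ∫|ψ|² dx (integrals over the domain).
ψ is even, so ∫ over [−a, a] = 2∫₀ᵃ with ψ = 1 − x/a there: ∫₀ᵃ (1 − x/a)² dx = a/3, ∫₀ᵃ x²(1 − x/a)² dx = a³/30, ∫₀ᵃ x⁴(1 − x/a)² dx = a⁵/105.
State is unnormalized: ∫|ψ|² dx = 2.2600, and ∫ψ*·x²·ψ dx = 2.5972, so ⟨x²⟩ = 2.5972 / 2.2600.
⟨x²⟩ = 1.1492.

1.149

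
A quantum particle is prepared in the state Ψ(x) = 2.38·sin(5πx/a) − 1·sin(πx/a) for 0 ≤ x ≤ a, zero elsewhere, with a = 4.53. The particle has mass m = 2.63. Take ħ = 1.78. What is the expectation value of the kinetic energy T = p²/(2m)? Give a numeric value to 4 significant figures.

6.199

T = −(ħ²/2m) d²/dx², so ⟨T⟩ = −(ħ²/2m) ∫ Ψ*·Ψ'' dx / ∫|Ψ|² dx; with m = 2.63.
d²/dx² sin(jπx/a) = −(jπ/a)²·sin(jπx/a); on 0 ≤ x ≤ a, ∫sin²(jπx/a) dx = a/2 and ∫sin(jπx/a)·sin(lπx/a) dx = 0 for j ≠ l, so only diagonal terms survive in ∫|Ψ|² and ∫Ψ·Ψ″; ∫Ψ·Ψ′ dx = [Ψ²/2] between the walls = 0.
State is unnormalized: ∫|Ψ|² dx = 15.095, and ∫Ψ*·(−ħ²/2m · Ψ'') dx = 93.578, so ⟨T⟩ = 93.578 / 15.095.
⟨T⟩ = 6.1994.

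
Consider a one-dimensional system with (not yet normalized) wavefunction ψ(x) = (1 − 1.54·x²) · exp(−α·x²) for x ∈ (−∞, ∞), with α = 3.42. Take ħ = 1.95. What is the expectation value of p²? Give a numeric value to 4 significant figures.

p² ψ = −ħ² d²ψ/dx²; ⟨p²⟩ = −ħ² ∫ ψ*·ψ'' dx / ∫|ψ|² dx.
Expand each integrand as polynomial × e^(−2αx²) and use ∫x^(2j)·e^(−2αx²) dx = (2j−1)!!/(4α)^j · √(π/(2α)), odd powers → 0; here √(π/(2α)) = 0.67771. Differentiate with the product rule, d/dx e^(−αx²) = −2αx·e^(−αx²).
State is unnormalized: ∫|ψ|² dx = 0.55090, and ∫ψ*·(−ħ² ψ'') dx = 11.579, so ⟨p²⟩ = 11.579 / 0.55090.
⟨p²⟩ = 21.019.

21.02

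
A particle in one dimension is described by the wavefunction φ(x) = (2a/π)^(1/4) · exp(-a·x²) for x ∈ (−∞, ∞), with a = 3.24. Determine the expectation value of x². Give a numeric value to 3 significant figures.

0.0772

⟨x²⟩ = ∫ x²·|φ|² dx (integrals over the domain).
Gaussian moments: ∫x^(2j)·e^(−2ax²) dx = (2j−1)!!/(4a)^j · √(π/(2a)), odd powers integrate to 0; here √(π/(2a)) = 0.69629.
⟨x²⟩ = 0.077160.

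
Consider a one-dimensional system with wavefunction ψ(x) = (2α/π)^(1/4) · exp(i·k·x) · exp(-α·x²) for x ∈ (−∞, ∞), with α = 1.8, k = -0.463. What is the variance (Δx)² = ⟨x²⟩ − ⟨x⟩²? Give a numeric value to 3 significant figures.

0.139

Compute ⟨x⟩ and ⟨x²⟩ separately, then (Δx)² = ⟨x²⟩ − ⟨x⟩².
Gaussian moments: ∫x^(2j)·e^(−2αx²) dx = (2j−1)!!/(4α)^j · √(π/(2α)), odd powers integrate to 0; here √(π/(2α)) = 0.93417.
⟨x⟩ = 0.0000 and ⟨x²⟩ = 0.13889.
(Δx)² = 0.13889 − (0.0000)² = 0.13889.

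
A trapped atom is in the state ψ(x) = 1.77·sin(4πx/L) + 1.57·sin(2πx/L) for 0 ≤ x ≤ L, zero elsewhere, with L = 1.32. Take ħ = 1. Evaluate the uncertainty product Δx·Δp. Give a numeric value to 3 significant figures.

3.57

Δx = √(⟨x²⟩−⟨x⟩²), Δp = √(⟨p²⟩−⟨p⟩²).
On 0 ≤ x ≤ L (j ≠ l): ∫sin²(jπx/L) dx = L/2, ∫sin(jπx/L)·sin(lπx/L) dx = 0; diagonal moments ∫x·sin²(jπx/L) dx = L²/4, ∫x²·sin²(jπx/L) dx = L³·(1/6 − 1/(4j²π²)); cross terms ∫x·sin(jπx/L)·sin(lπx/L) dx = 0 for j + l even and −4jlL²/(π²(j² − l²)²) for j + l odd, ∫x²·sin(jπx/L)·sin(lπx/L) dx = (−1)^(j+l)·4jlL³/(π²(j² − l²)²); higher powers the same way via product-to-sum and parts. d²/dx² sin(jπx/L) = −(jπ/L)²·sin(jπx/L); on 0 ≤ x ≤ L, ∫sin²(jπx/L) dx = L/2 and ∫sin(jπx/L)·sin(lπx/L) dx = 0 for j ≠ l, so only diagonal terms survive in ∫|ψ|² and ∫ψ·ψ″; ∫ψ·ψ′ dx = [ψ²/2] between the walls = 0.
Normalization: ∫|ψ|² dx = 3.6945.
⟨x⟩ = 0.66000, ⟨x²⟩ = 0.64590 ⇒ Δx = 0.45858.
⟨p⟩ = 0.0000, ⟨p²⟩ = 60.699 ⇒ Δp = 7.7910.
Δx·Δp = 3.5728.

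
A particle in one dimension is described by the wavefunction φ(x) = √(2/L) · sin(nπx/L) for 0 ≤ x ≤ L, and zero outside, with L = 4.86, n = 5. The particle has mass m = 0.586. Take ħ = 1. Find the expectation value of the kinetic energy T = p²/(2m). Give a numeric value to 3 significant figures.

8.91

T = −(ħ²/2m) d²/dx², so ⟨T⟩ = −(ħ²/2m) ∫ φ*·φ'' dx; with m = 0.586.
d/dx sin(nπx/L) = (nπ/L)·cos(nπx/L) and d²/dx² sin(nπx/L) = −(nπ/L)²·sin(nπx/L); on 0 ≤ x ≤ L, ∫sin²(nπx/L) dx = L/2 and ∫sin(nπx/L)·cos(nπx/L) dx = 0.
⟨T⟩ = 8.9133.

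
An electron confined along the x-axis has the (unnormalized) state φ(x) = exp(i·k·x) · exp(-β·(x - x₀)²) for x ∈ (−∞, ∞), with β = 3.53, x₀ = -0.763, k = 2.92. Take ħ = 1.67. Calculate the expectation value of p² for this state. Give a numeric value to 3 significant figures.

p² φ = −ħ² d²φ/dx²; ⟨p²⟩ = −ħ² ∫ φ*·φ'' dx / ∫|φ|² dx.
Gaussian moments (u = x − x₀): ∫u^(2j)·e^(−2βu²) du = (2j−1)!!/(4β)^j · √(π/(2β)), odd powers integrate to 0; here √(π/(2β)) = 0.66707. Derivatives: φ′ = (ik − 2βu)·φ, φ″ = ((ik − 2βu)² − 2β)·φ; the odd-in-u pieces drop out.
State is unnormalized: ∫|φ|² dx = 0.66707, and ∫φ*·(−ħ² φ'') dx = 22.430, so ⟨p²⟩ = 22.430 / 0.66707.
⟨p²⟩ = 33.624.

33.6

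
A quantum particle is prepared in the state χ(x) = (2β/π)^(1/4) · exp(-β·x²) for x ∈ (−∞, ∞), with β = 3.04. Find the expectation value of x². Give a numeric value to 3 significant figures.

⟨x²⟩ = ∫ x²·|χ|² dx (integrals over the domain).
Gaussian moments: ∫x^(2j)·e^(−2βx²) dx = (2j−1)!!/(4β)^j · √(π/(2β)), odd powers integrate to 0; here √(π/(2β)) = 0.71882.
⟨x²⟩ = 0.082237.

0.0822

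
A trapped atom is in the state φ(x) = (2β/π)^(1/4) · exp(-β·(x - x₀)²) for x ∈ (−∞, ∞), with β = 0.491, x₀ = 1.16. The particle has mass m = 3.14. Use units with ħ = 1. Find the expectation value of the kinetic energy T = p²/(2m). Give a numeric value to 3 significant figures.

0.0782

T = −(ħ²/2m) d²/dx², so ⟨T⟩ = −(ħ²/2m) ∫ φ*·φ'' dx; with m = 3.14.
Gaussian moments (u = x − x₀): ∫u^(2j)·e^(−2βu²) du = (2j−1)!!/(4β)^j · √(π/(2β)), odd powers integrate to 0; here √(π/(2β)) = 1.7886. Derivatives: d/dx e^(−βu²) = −2βu·e^(−βu²), d²/dx² e^(−βu²) = (4β²u² − 2β)·e^(−βu²).
⟨T⟩ = 0.078185.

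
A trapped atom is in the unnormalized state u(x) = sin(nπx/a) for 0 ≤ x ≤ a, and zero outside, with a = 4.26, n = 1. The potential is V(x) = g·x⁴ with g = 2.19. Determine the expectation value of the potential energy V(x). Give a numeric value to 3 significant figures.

82.3

⟨V⟩ = ∫ V(x)·|u|² dx / ∫|u|² dx.
With sin²θ = (1 − cos2θ)/2 on 0 ≤ x ≤ a: ∫sin²(nπx/a) dx = a/2, ∫x·sin²(nπx/a) dx = a²/4, ∫x²·sin²(nπx/a) dx = a³·(1/6 − 1/(4n²π²)); higher powers xᵏ the same way, integrating xᵏ·cos(2nπx/a) by parts.
State is unnormalized: ∫|u|² dx = 2.1300, and ∫u*·V(x)·u dx = 175.25, so ⟨V⟩ = 175.25 / 2.1300.
⟨V⟩ = 82.278.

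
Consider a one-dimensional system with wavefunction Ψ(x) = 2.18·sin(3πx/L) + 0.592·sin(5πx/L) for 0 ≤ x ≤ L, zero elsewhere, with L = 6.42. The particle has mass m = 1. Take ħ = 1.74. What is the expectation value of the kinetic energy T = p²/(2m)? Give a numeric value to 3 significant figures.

T = −(ħ²/2m) d²/dx², so ⟨T⟩ = −(ħ²/2m) ∫ Ψ*·Ψ'' dx / ∫|Ψ|² dx; with m = 1.
d²/dx² sin(jπx/L) = −(jπ/L)²·sin(jπx/L); on 0 ≤ x ≤ L, ∫sin²(jπx/L) dx = L/2 and ∫sin(jπx/L)·sin(lπx/L) dx = 0 for j ≠ l, so only diagonal terms survive in ∫|Ψ|² and ∫Ψ·Ψ″; ∫Ψ·Ψ′ dx = [Ψ²/2] between the walls = 0.
State is unnormalized: ∫|Ψ|² dx = 16.380, and ∫Ψ*·(−ħ²/2m · Ψ'') dx = 59.964, so ⟨T⟩ = 59.964 / 16.380.
⟨T⟩ = 3.6608.

3.66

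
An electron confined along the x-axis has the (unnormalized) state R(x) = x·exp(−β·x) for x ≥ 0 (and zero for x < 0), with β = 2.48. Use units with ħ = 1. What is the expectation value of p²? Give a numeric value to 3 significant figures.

6.15

p² R = −ħ² d²R/dx²; ⟨p²⟩ = −ħ² ∫ R*·R'' dx / ∫|R|² dx.
Differentiate x·exp(−β·x) with the product rule; every integrand then reduces to terms xʲ·e^(−2βx) on [0, ∞), with ∫₀^∞ xʲ·e^(−2βx) dx = j!/(2β)^(j+1).
State is unnormalized: ∫|R|² dx = 0.016390, and ∫R*·(−ħ² R'') dx = 0.10081, so ⟨p²⟩ = 0.10081 / 0.016390.
⟨p²⟩ = 6.1504.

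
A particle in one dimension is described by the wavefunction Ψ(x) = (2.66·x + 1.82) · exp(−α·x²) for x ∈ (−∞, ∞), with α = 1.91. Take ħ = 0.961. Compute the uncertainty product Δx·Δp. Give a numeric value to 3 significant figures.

Δx = √(⟨x²⟩−⟨x⟩²), Δp = √(⟨p²⟩−⟨p⟩²).
Expand each integrand as polynomial × e^(−2αx²) and use ∫x^(2j)·e^(−2αx²) dx = (2j−1)!!/(4α)^j · √(π/(2α)), odd powers → 0; here √(π/(2α)) = 0.90687. Differentiate with the product rule, d/dx e^(−αx²) = −2αx·e^(−αx²).
Normalization: ∫|Ψ|² dx = 3.8438.
⟨x⟩ = 0.29900, ⟨x²⟩ = 0.18809 ⇒ Δx = 0.31414.
⟨p⟩ = 0.0000, ⟨p²⟩ = 2.5348 ⇒ Δp = 1.5921.
Δx·Δp = 0.50015.

0.500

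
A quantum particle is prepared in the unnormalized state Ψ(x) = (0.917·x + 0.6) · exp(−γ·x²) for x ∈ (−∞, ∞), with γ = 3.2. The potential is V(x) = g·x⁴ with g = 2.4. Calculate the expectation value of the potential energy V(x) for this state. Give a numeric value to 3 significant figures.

0.0711

⟨V⟩ = ∫ V(x)·|Ψ|² dx / ∫|Ψ|² dx.
Expand each integrand as polynomial × e^(−2γx²) and use ∫x^(2j)·e^(−2γx²) dx = (2j−1)!!/(4γ)^j · √(π/(2γ)), odd powers → 0; here √(π/(2γ)) = 0.70062.
State is unnormalized: ∫|Ψ|² dx = 0.29825, and ∫Ψ*·V(x)·Ψ dx = 0.021197, so ⟨V⟩ = 0.021197 / 0.29825.
⟨V⟩ = 0.071072.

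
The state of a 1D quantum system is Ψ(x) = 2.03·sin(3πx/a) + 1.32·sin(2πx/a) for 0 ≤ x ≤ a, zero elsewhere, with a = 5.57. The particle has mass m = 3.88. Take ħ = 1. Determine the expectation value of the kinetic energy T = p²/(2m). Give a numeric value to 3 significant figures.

0.308

T = −(ħ²/2m) d²/dx², so ⟨T⟩ = −(ħ²/2m) ∫ Ψ*·Ψ'' dx / ∫|Ψ|² dx; with m = 3.88.
d²/dx² sin(jπx/a) = −(jπ/a)²·sin(jπx/a); on 0 ≤ x ≤ a, ∫sin²(jπx/a) dx = a/2 and ∫sin(jπx/a)·sin(lπx/a) dx = 0 for j ≠ l, so only diagonal terms survive in ∫|Ψ|² and ∫Ψ·Ψ″; ∫Ψ·Ψ′ dx = [Ψ²/2] between the walls = 0.
State is unnormalized: ∫|Ψ|² dx = 16.329, and ∫Ψ*·(−ħ²/2m · Ψ'') dx = 5.0301, so ⟨T⟩ = 5.0301 / 16.329.
⟨T⟩ = 0.30804.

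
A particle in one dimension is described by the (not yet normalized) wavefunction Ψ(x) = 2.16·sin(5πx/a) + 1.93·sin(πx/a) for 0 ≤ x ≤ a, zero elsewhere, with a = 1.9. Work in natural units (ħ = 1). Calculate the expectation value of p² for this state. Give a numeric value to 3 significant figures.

39.2

p² Ψ = −ħ² d²Ψ/dx²; ⟨p²⟩ = −ħ² ∫ Ψ*·Ψ'' dx / ∫|Ψ|² dx.
d²/dx² sin(jπx/a) = −(jπ/a)²·sin(jπx/a); on 0 ≤ x ≤ a, ∫sin²(jπx/a) dx = a/2 and ∫sin(jπx/a)·sin(lπx/a) dx = 0 for j ≠ l, so only diagonal terms survive in ∫|Ψ|² and ∫Ψ·Ψ″; ∫Ψ·Ψ′ dx = [Ψ²/2] between the walls = 0.
State is unnormalized: ∫|Ψ|² dx = 7.9710, and ∫Ψ*·(−ħ² Ψ'') dx = 312.62, so ⟨p²⟩ = 312.62 / 7.9710.
⟨p²⟩ = 39.220.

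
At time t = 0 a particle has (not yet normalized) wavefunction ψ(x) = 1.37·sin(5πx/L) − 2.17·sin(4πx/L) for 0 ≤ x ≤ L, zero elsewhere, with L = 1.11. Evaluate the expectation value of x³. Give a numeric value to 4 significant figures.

0.5547

⟨x³⟩ = ∫ x³·|ψ|² dx / ∫|ψ|² dx (integrals over the domain).
On 0 ≤ x ≤ L (j ≠ l): ∫sin²(jπx/L) dx = L/2, ∫sin(jπx/L)·sin(lπx/L) dx = 0; diagonal moments ∫x·sin²(jπx/L) dx = L²/4, ∫x²·sin²(jπx/L) dx = L³·(1/6 − 1/(4j²π²)); cross terms ∫x·sin(jπx/L)·sin(lπx/L) dx = 0 for j + l even and −4jlL²/(π²(j² − l²)²) for j + l odd, ∫x²·sin(jπx/L)·sin(lπx/L) dx = (−1)^(j+l)·4jlL³/(π²(j² − l²)²); higher powers the same way via product-to-sum and parts.
State is unnormalized: ∫|ψ|² dx = 3.6551, and ∫ψ*·x³·ψ dx = 2.0274, so ⟨x³⟩ = 2.0274 / 3.6551.
⟨x³⟩ = 0.55467.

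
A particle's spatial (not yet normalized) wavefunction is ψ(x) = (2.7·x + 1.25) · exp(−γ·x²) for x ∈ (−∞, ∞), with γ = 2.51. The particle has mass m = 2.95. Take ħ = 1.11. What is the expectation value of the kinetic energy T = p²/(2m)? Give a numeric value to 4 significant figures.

0.8568

T = −(ħ²/2m) d²/dx², so ⟨T⟩ = −(ħ²/2m) ∫ ψ*·ψ'' dx / ∫|ψ|² dx; with m = 2.95.
Expand each integrand as polynomial × e^(−2γx²) and use ∫x^(2j)·e^(−2γx²) dx = (2j−1)!!/(4γ)^j · √(π/(2γ)), odd powers → 0; here √(π/(2γ)) = 0.79108. Differentiate with the product rule, d/dx e^(−γx²) = −2γx·e^(−γx²).
State is unnormalized: ∫|ψ|² dx = 1.8105, and ∫ψ*·(−ħ²/2m · ψ'') dx = 1.5511, so ⟨T⟩ = 1.5511 / 1.8105.
⟨T⟩ = 0.85676.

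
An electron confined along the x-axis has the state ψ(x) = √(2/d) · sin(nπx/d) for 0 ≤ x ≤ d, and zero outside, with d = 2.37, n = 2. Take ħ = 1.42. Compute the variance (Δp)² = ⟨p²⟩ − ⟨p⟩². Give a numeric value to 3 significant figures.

Compute ⟨p⟩ and ⟨p²⟩ separately; (Δp)² = ⟨p²⟩ − ⟨p⟩².
d/dx sin(nπx/d) = (nπ/d)·cos(nπx/d) and d²/dx² sin(nπx/d) = −(nπ/d)²·sin(nπx/d); on 0 ≤ x ≤ d, ∫sin²(nπx/d) dx = d/2 and ∫sin(nπx/d)·cos(nπx/d) dx = 0.
⟨p⟩ = 0.0000 and ⟨p²⟩ = 14.172.
(Δp)² = 14.172 − (0.0000)² = 14.172.

14.2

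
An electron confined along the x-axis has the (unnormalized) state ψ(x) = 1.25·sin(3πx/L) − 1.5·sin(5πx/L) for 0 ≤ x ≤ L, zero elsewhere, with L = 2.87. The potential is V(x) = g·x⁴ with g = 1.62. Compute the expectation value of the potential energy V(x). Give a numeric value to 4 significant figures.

⟨V⟩ = ∫ V(x)·|ψ|² dx / ∫|ψ|² dx.
On 0 ≤ x ≤ L (j ≠ l): ∫sin²(jπx/L) dx = L/2, ∫sin(jπx/L)·sin(lπx/L) dx = 0; diagonal moments ∫x·sin²(jπx/L) dx = L²/4, ∫x²·sin²(jπx/L) dx = L³·(1/6 − 1/(4j²π²)); cross terms ∫x·sin(jπx/L)·sin(lπx/L) dx = 0 for j + l even and −4jlL²/(π²(j² − l²)²) for j + l odd, ∫x²·sin(jπx/L)·sin(lπx/L) dx = (−1)^(j+l)·4jlL³/(π²(j² − l²)²); higher powers the same way via product-to-sum and parts.
State is unnormalized: ∫|ψ|² dx = 5.4709, and ∫ψ*·V(x)·ψ dx = 68.997, so ⟨V⟩ = 68.997 / 5.4709.
⟨V⟩ = 12.612.

12.61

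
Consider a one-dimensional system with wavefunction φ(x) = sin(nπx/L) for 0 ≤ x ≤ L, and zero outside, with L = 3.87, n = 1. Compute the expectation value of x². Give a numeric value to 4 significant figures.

⟨x²⟩ = ∫ x²·|φ|² dx / ∫|φ|² dx (integrals over the domain).
With sin²θ = (1 − cos2θ)/2 on 0 ≤ x ≤ L: ∫sin²(nπx/L) dx = L/2, ∫x·sin²(nπx/L) dx = L²/4, ∫x²·sin²(nπx/L) dx = L³·(1/6 − 1/(4n²π²)); higher powers xᵏ the same way, integrating xᵏ·cos(2nπx/L) by parts.
State is unnormalized: ∫|φ|² dx = 1.9350, and ∫φ*·x²·φ dx = 8.1919, so ⟨x²⟩ = 8.1919 / 1.9350.
⟨x²⟩ = 4.2336.

4.234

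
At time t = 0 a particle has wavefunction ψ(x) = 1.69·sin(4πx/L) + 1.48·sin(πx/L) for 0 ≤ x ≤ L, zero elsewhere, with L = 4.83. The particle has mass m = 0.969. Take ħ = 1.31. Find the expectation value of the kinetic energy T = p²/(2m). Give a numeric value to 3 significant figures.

T = −(ħ²/2m) d²/dx², so ⟨T⟩ = −(ħ²/2m) ∫ ψ*·ψ'' dx / ∫|ψ|² dx; with m = 0.969.
d²/dx² sin(jπx/L) = −(jπ/L)²·sin(jπx/L); on 0 ≤ x ≤ L, ∫sin²(jπx/L) dx = L/2 and ∫sin(jπx/L)·sin(lπx/L) dx = 0 for j ≠ l, so only diagonal terms survive in ∫|ψ|² and ∫ψ·ψ″; ∫ψ·ψ′ dx = [ψ²/2] between the walls = 0.
State is unnormalized: ∫|ψ|² dx = 12.187, and ∫ψ*·(−ħ²/2m · ψ'') dx = 43.325, so ⟨T⟩ = 43.325 / 12.187.
⟨T⟩ = 3.5549.

3.55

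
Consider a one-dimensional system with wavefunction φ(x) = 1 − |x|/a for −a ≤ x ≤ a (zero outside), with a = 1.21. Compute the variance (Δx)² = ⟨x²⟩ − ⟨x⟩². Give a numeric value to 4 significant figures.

Compute ⟨x⟩ and ⟨x²⟩ separately, then (Δx)² = ⟨x²⟩ − ⟨x⟩².
φ is even, so ∫ over [−a, a] = 2∫₀ᵃ with φ = 1 − x/a there: ∫₀ᵃ (1 − x/a)² dx = a/3, ∫₀ᵃ x²(1 − x/a)² dx = a³/30, ∫₀ᵃ x⁴(1 − x/a)² dx = a⁵/105.
Normalization: ∫|φ|² dx = 0.80667.
⟨x⟩ = 0.0000 and ⟨x²⟩ = 0.14641.
(Δx)² = 0.14641 − (0.0000)² = 0.14641.

0.1464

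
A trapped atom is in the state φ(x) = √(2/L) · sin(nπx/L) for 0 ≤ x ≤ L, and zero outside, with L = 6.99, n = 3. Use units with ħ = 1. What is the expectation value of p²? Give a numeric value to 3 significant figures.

1.82

p² φ = −ħ² d²φ/dx²; ⟨p²⟩ = −ħ² ∫ φ*·φ'' dx.
d/dx sin(nπx/L) = (nπ/L)·cos(nπx/L) and d²/dx² sin(nπx/L) = −(nπ/L)²·sin(nπx/L); on 0 ≤ x ≤ L, ∫sin²(nπx/L) dx = L/2 and ∫sin(nπx/L)·cos(nπx/L) dx = 0.
⟨p²⟩ = 1.8180.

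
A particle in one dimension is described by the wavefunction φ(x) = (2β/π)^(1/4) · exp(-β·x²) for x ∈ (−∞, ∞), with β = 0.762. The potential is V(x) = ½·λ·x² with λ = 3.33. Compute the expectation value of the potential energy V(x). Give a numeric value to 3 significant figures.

⟨V⟩ = ∫ V(x)·|φ|² dx.
Gaussian moments: ∫x^(2j)·e^(−2βx²) dx = (2j−1)!!/(4β)^j · √(π/(2β)), odd powers integrate to 0; here √(π/(2β)) = 1.4358.
⟨V⟩ = 0.54626.

0.546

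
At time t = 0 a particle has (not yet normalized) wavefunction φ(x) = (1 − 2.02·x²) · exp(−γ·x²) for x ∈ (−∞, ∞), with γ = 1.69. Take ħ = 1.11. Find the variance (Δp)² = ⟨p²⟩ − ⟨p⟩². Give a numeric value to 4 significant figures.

Compute ⟨p⟩ and ⟨p²⟩ separately; (Δp)² = ⟨p²⟩ − ⟨p⟩².
Expand each integrand as polynomial × e^(−2γx²) and use ∫x^(2j)·e^(−2γx²) dx = (2j−1)!!/(4γ)^j · √(π/(2γ)), odd powers → 0; here √(π/(2γ)) = 0.96409. Differentiate with the product rule, d/dx e^(−γx²) = −2γx·e^(−γx²).
Normalization: ∫|φ|² dx = 0.64617.
⟨p⟩ = 0.0000 and ⟨p²⟩ = 6.9052.
(Δp)² = 6.9052 − (0.0000)² = 6.9052.

6.905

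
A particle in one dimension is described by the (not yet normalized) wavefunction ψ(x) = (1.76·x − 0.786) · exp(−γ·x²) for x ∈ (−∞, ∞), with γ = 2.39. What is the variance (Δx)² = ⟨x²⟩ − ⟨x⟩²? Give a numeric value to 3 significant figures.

Compute ⟨x⟩ and ⟨x²⟩ separately, then (Δx)² = ⟨x²⟩ − ⟨x⟩².
Expand each integrand as polynomial × e^(−2γx²) and use ∫x^(2j)·e^(−2γx²) dx = (2j−1)!!/(4γ)^j · √(π/(2γ)), odd powers → 0; here √(π/(2γ)) = 0.81070.
Normalization: ∫|ψ|² dx = 0.76353.
⟨x⟩ = -0.30729 and ⟨x²⟩ = 0.17658.
(Δx)² = 0.17658 − (-0.30729)² = 0.082152.

0.0822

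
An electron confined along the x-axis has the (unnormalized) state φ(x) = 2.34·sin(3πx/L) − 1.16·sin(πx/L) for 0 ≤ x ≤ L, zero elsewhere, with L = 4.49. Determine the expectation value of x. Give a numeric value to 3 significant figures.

⟨x⟩ = ∫ x·|φ|² dx / ∫|φ|² dx (integrals over the domain).
On 0 ≤ x ≤ L (j ≠ l): ∫sin²(jπx/L) dx = L/2, ∫sin(jπx/L)·sin(lπx/L) dx = 0; diagonal moments ∫x·sin²(jπx/L) dx = L²/4, ∫x²·sin²(jπx/L) dx = L³·(1/6 − 1/(4j²π²)); cross terms ∫x·sin(jπx/L)·sin(lπx/L) dx = 0 for j + l even and −4jlL²/(π²(j² − l²)²) for j + l odd, ∫x²·sin(jπx/L)·sin(lπx/L) dx = (−1)^(j+l)·4jlL³/(π²(j² − l²)²); higher powers the same way via product-to-sum and parts.
State is unnormalized: ∫|φ|² dx = 15.314, and ∫φ*·x·φ dx = 34.379, so ⟨x⟩ = 34.379 / 15.314.
⟨x⟩ = 2.2450.

2.25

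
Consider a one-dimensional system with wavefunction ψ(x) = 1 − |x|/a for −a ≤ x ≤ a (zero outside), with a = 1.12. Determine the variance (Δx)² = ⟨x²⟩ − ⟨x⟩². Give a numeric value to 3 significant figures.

0.125

Compute ⟨x⟩ and ⟨x²⟩ separately, then (Δx)² = ⟨x²⟩ − ⟨x⟩².
ψ is even, so ∫ over [−a, a] = 2∫₀ᵃ with ψ = 1 − x/a there: ∫₀ᵃ (1 − x/a)² dx = a/3, ∫₀ᵃ x²(1 − x/a)² dx = a³/30, ∫₀ᵃ x⁴(1 − x/a)² dx = a⁵/105.
Normalization: ∫|ψ|² dx = 0.74667.
⟨x⟩ = 0.0000 and ⟨x²⟩ = 0.12544.
(Δx)² = 0.12544 − (0.0000)² = 0.12544.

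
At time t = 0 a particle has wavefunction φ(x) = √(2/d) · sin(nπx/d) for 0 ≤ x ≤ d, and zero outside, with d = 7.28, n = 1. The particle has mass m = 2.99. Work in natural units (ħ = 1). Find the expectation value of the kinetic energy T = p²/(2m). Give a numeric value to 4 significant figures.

0.03114

T = −(ħ²/2m) d²/dx², so ⟨T⟩ = −(ħ²/2m) ∫ φ*·φ'' dx; with m = 2.99.
d/dx sin(nπx/d) = (nπ/d)·cos(nπx/d) and d²/dx² sin(nπx/d) = −(nπ/d)²·sin(nπx/d); on 0 ≤ x ≤ d, ∫sin²(nπx/d) dx = d/2 and ∫sin(nπx/d)·cos(nπx/d) dx = 0.
⟨T⟩ = 0.031141.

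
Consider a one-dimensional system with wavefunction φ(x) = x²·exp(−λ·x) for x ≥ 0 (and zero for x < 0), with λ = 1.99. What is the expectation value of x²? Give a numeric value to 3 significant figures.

1.89

⟨x²⟩ = ∫ x²·|φ|² dx / ∫|φ|² dx (integrals over the domain).
Every integrand reduces to terms xʲ·e^(−2λx) on [0, ∞); use ∫₀^∞ xʲ·e^(−2λx) dx = j!/(2λ)^(j+1).
State is unnormalized: ∫|φ|² dx = 0.024032, and ∫φ*·x²·φ dx = 0.045515, so ⟨x²⟩ = 0.045515 / 0.024032.
⟨x²⟩ = 1.8939.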